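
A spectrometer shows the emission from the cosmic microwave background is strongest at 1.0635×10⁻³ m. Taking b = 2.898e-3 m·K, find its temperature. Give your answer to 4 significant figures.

Wien's law gives T = b/λ_max = (2.898×10⁻³ m·K)/(1.0635×10⁻³ m) = 2.725 K.

T ≈ 2.725 K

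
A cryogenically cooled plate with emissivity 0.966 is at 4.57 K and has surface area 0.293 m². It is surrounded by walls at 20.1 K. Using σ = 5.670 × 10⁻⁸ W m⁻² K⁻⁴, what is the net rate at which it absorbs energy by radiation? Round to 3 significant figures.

Area A = 0.293 m².
Net radiated power P_net = εσA(T⁴ − T₀⁴) = 0.966×5.670×10⁻⁸×0.293×(4.57⁴ − 20.1⁴).
T⁴ − T₀⁴ = 436.179 − 1.63224×10⁵ = -1.62788×10⁵ K⁴, so P_net = -2.61×10⁻³ W — negative, meaning a net gain of 2.61×10⁻³ W.

Net gain ≈ 2.61×10⁻³ W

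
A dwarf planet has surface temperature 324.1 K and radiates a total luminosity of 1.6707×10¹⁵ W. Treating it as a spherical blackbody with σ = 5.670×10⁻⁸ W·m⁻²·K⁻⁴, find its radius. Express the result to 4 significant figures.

L = 4πR²σT⁴ ⇒ R = √(L/(4πσT⁴)).
σT⁴ = 625.604 W/m², so R = √(1.6707×10¹⁵/(4π×625.604)) = 4.610×10⁵ m.

R ≈ 4.610×10⁵ m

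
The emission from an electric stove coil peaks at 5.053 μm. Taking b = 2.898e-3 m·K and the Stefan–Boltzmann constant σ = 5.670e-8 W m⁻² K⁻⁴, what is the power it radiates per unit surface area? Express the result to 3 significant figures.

I ≈ 6.13×10³ W/m²

Wien's law: T = b/λ_max = 2.898×10⁻³/5.053×10⁻⁶ = 573.521 K.
Then I = σT⁴ = 5.670×10⁻⁸×(573.521)⁴ = 6.13×10³ W/m².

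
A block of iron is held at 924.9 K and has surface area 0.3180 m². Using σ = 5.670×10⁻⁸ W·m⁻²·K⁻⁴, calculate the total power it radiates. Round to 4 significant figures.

P ≈ 1.319×10⁴ W

Area A = 0.3180 m².
P = σAT⁴ = 5.670×10⁻⁸ × 0.3180 × (924.9)⁴ = 1.319×10⁴ W.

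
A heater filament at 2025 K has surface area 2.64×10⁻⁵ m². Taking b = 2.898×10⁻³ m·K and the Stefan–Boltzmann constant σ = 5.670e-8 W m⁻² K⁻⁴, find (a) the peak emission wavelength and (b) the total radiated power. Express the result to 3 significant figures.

λ_max ≈ 1.43 μm; P ≈ 25.2 W

(a) λ_max = b/T = 2.898×10⁻³/2025 = 1.431×10⁻⁶ m = 1.43 μm.
Area A = 2.64×10⁻⁵ m².
(b) P = σAT⁴ = 5.670×10⁻⁸×2.64×10⁻⁵×(2025)⁴ = 25.2 W.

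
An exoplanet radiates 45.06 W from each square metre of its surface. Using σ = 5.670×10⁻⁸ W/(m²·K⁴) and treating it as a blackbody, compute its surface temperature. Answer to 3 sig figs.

T ≈ 168 K

I = σT⁴, so T = (I/σ)^(1/4) = (45.06/(5.670×10⁻⁸))^(1/4) = 168 K.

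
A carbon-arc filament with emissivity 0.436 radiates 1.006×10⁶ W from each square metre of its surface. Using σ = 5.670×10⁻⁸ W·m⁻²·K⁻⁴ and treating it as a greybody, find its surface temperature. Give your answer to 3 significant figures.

T ≈ 2.53×10³ K

I = εσT⁴, so T = (I/εσ)^(1/4) = (1.006×10⁶/(0.436×5.670×10⁻⁸))^(1/4) = 2.53×10³ K.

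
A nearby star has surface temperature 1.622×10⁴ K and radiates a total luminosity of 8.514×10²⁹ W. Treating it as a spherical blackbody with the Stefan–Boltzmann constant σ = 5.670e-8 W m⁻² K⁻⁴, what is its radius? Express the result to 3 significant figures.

R ≈ 4.15×10⁹ m

L = 4πR²σT⁴ ⇒ R = √(L/(4πσT⁴)).
σT⁴ = 3.92452×10⁹ W/m², so R = √(8.514×10²⁹/(4π×3.92452×10⁹)) = 4.15×10⁹ m.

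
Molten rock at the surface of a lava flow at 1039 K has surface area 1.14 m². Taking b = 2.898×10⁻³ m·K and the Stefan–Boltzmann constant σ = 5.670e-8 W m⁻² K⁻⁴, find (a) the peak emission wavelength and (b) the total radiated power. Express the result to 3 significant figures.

λ_max ≈ 2.79 μm; P ≈ 7.53×10⁴ W

(a) λ_max = b/T = 2.898×10⁻³/1039 = 2.789×10⁻⁶ m = 2.79 μm.
Area A = 1.14 m².
(b) P = σAT⁴ = 5.670×10⁻⁸×1.14×(1039)⁴ = 7.53×10⁴ W.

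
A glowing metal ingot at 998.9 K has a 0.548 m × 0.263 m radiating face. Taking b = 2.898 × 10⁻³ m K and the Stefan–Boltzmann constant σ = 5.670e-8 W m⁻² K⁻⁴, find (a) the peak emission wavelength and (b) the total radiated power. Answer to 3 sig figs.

λ_max ≈ 2.90 μm; P ≈ 8.14×10³ W

(a) λ_max = b/T = 2.898×10⁻³/998.9 = 2.901×10⁻⁶ m = 2.90 μm.
Area A = 0.548 × 0.263 = 0.144124 m².
(b) P = σAT⁴ = 5.670×10⁻⁸×0.144124×(998.9)⁴ = 8.14×10³ W.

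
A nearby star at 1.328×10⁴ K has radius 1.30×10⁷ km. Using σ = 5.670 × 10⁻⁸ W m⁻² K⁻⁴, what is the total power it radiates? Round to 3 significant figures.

Surface area A = 4πR² = 4π(1.30×10¹⁰ m)² = 2.12372×10²¹ m².
P = σAT⁴ = 5.670×10⁻⁸ × 2.12372×10²¹ × (1.328×10⁴)⁴ = 3.75×10³⁰ W.

P ≈ 3.75×10³⁰ W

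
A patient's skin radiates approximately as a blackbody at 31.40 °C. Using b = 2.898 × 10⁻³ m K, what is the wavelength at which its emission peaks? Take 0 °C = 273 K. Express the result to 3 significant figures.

T = 31.40 °C + 273 = 304.40 K.
Wien's displacement law: λ_max = b/T = (2.898×10⁻³ m·K)/(304.40 K) = 9.520×10⁻⁶ m.
That is 9.52 μm, in the infrared range.

λ_max ≈ 9.52 μm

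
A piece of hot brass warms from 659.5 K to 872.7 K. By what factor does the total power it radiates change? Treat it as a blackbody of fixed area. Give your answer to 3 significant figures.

P ∝ T⁴, so P₂/P₁ = (T₂/T₁)⁴ = (872.7/659.5)⁴ = (1.32328)⁴ = 3.07.

P₂/P₁ ≈ 3.07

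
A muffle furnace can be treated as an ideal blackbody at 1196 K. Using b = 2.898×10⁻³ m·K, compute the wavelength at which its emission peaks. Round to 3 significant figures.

λ_max ≈ 2.42×10³ nm

Wien's displacement law: λ_max = b/T = (2.898×10⁻³ m·K)/(1196 K) = 2.423×10⁻⁶ m.
That is 2.42×10³ nm, in the infrared range.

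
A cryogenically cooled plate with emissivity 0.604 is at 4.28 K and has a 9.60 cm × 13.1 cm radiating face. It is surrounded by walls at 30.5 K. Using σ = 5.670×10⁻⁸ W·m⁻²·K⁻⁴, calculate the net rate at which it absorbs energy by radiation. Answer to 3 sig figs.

Area A = 0.0960 × 0.131 = 0.012576 m².
Net radiated power P_net = εσA(T⁴ − T₀⁴) = 0.604×5.670×10⁻⁸×0.012576×(4.28⁴ − 30.5⁴).
T⁴ − T₀⁴ = 335.564 − 8.65365×10⁵ = -8.65029×10⁵ K⁴, so P_net = -3.73×10⁻⁴ W — negative, meaning a net gain of 3.73×10⁻⁴ W.

Net gain ≈ 3.73×10⁻⁴ W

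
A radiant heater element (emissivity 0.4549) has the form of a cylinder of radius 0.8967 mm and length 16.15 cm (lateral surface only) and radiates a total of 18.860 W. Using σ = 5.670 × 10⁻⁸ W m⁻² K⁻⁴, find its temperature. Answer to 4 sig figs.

T ≈ 946.8 K

Lateral area A = 2πrL = 2π×8.967×10⁻⁴×0.1615 = 9.09912×10⁻⁴ m².
P = εσAT⁴ ⇒ T = (P/(εσA))^(1/4) = (18.860/(0.4549×5.670×10⁻⁸×9.09912×10⁻⁴))^(1/4) = 946.8 K.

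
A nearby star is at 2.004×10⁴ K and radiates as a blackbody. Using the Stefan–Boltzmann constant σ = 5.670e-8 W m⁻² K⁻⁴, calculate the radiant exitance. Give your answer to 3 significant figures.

I ≈ 9.14×10⁹ W/m²

Stefan–Boltzmann: I = σT⁴ = 5.670×10⁻⁸ × (2.004×10⁴)⁴ = 9.14×10⁹ W/m².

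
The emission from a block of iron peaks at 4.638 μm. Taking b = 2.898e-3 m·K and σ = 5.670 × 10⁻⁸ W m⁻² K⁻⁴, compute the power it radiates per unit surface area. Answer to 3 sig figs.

Wien's law: T = b/λ_max = 2.898×10⁻³/4.638×10⁻⁶ = 624.838 K.
Then I = σT⁴ = 5.670×10⁻⁸×(624.838)⁴ = 8.64×10³ W/m².

I ≈ 8.64×10³ W/m²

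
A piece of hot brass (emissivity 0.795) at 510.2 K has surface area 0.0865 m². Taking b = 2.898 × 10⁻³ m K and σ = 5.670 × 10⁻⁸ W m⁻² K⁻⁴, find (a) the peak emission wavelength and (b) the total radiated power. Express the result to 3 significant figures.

λ_max ≈ 5.68 μm; P ≈ 264 W

(a) λ_max = b/T = 2.898×10⁻³/510.2 = 5.680×10⁻⁶ m = 5.68 μm.
Area A = 0.0865 m².
(b) P = εσAT⁴ = 0.795×5.670×10⁻⁸×0.0865×(510.2)⁴ = 264 W.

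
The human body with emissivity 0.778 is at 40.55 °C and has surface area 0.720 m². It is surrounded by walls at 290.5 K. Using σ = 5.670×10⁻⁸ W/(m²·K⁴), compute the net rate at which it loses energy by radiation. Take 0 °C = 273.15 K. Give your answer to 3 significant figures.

T = 40.55 °C + 273.15 = 313.70 K.
Area A = 0.720 m².
Net radiated power P_net = εσA(T⁴ − T₀⁴) = 0.778×5.670×10⁻⁸×0.720×(313.70⁴ − 290.5⁴).
T⁴ − T₀⁴ = 9.68407×10⁹ − 7.12171×10⁹ = 2.56236×10⁹ K⁴, so P_net = 81.4 W.

Net loss ≈ 81.4 W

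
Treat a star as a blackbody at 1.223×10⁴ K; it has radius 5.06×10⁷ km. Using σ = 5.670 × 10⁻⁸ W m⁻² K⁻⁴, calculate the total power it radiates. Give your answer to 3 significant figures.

P ≈ 4.08×10³¹ W

Surface area A = 4πR² = 4π(5.06×10¹⁰ m)² = 3.21744×10²² m².
P = σAT⁴ = 5.670×10⁻⁸ × 3.21744×10²² × (1.223×10⁴)⁴ = 4.08×10³¹ W.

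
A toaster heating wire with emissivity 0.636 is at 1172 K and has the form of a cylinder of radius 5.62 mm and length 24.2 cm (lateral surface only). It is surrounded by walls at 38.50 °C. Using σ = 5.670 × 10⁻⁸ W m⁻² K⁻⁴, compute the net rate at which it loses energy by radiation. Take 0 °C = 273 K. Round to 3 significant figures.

Net loss ≈ 579 W

Surroundings: T = 38.50 °C + 273 = 311.50 K.
Lateral area A = 2πrL = 2π×5.62×10⁻³×0.242 = 8.54538×10⁻³ m².
Net radiated power P_net = εσA(T⁴ − T₀⁴) = 0.636×5.670×10⁻⁸×8.54538×10⁻³×(1172⁴ − 311.50⁴).
T⁴ − T₀⁴ = 1.88673×10¹² − 9.41526×10⁹ = 1.87731×10¹² K⁴, so P_net = 579 W.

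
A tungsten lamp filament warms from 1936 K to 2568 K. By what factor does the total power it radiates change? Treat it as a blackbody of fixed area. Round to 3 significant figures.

P₂/P₁ ≈ 3.10

P ∝ T⁴, so P₂/P₁ = (T₂/T₁)⁴ = (2568/1936)⁴ = (1.32645)⁴ = 3.10.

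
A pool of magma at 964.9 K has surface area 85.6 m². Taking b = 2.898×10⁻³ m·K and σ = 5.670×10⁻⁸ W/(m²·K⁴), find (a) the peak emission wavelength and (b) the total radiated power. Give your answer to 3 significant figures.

(a) λ_max = b/T = 2.898×10⁻³/964.9 = 3.003×10⁻⁶ m = 3.00 μm.
Area A = 85.6 m².
(b) P = σAT⁴ = 5.670×10⁻⁸×85.6×(964.9)⁴ = 4.21×10⁶ W.

λ_max ≈ 3.00 μm; P ≈ 4.21×10⁶ W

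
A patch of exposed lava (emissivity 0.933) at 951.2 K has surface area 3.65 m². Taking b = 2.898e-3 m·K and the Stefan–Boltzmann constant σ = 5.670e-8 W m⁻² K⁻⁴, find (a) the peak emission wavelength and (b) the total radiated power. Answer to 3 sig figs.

λ_max ≈ 3.05 μm; P ≈ 1.58×10⁵ W

(a) λ_max = b/T = 2.898×10⁻³/951.2 = 3.047×10⁻⁶ m = 3.05 μm.
Area A = 3.65 m².
(b) P = εσAT⁴ = 0.933×5.670×10⁻⁸×3.65×(951.2)⁴ = 1.58×10⁵ W.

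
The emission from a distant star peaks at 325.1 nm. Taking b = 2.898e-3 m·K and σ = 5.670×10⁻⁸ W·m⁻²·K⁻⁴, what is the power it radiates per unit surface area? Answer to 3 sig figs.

I ≈ 3.58×10⁸ W/m²

Wien's law: T = b/λ_max = 2.898×10⁻³/3.251×10⁻⁷ = 8914.18 K.
Then I = σT⁴ = 5.670×10⁻⁸×(8914.18)⁴ = 3.58×10⁸ W/m².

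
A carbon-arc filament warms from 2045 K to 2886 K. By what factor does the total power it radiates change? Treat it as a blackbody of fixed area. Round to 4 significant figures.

P ∝ T⁴, so P₂/P₁ = (T₂/T₁)⁴ = (2886/2045)⁴ = (1.41125)⁴ = 3.967.

P₂/P₁ ≈ 3.967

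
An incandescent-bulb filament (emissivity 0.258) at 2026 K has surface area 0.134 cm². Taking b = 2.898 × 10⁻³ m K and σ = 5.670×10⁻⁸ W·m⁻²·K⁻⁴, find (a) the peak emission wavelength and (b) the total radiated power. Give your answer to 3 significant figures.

λ_max ≈ 1.43×10³ nm; P ≈ 3.30 W

(a) λ_max = b/T = 2.898×10⁻³/2026 = 1.430×10⁻⁶ m = 1.43×10³ nm.
Area A = 0.134 cm² = 1.34×10⁻⁵ m².
(b) P = εσAT⁴ = 0.258×5.670×10⁻⁸×1.34×10⁻⁵×(2026)⁴ = 3.30 W.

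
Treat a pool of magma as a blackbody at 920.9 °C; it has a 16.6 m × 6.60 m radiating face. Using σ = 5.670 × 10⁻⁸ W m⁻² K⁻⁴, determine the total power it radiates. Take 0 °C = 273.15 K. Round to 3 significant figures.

T = 920.9 °C + 273.15 = 1194.05 K.
Area A = 16.6 × 6.60 = 109.56 m².
P = σAT⁴ = 5.670×10⁻⁸ × 109.56 × (1194.05)⁴ = 1.26×10⁷ W.

P ≈ 1.26×10⁷ W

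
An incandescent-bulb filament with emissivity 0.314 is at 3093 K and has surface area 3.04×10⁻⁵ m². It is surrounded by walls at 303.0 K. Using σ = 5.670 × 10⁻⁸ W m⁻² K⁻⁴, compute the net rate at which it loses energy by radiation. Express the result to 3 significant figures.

Net loss ≈ 49.5 W

Area A = 3.04×10⁻⁵ m².
Net radiated power P_net = εσA(T⁴ − T₀⁴) = 0.314×5.670×10⁻⁸×3.04×10⁻⁵×(3093⁴ − 303.0⁴).
T⁴ − T₀⁴ = 9.15208×10¹³ − 8.42889×10⁹ = 9.15124×10¹³ K⁴, so P_net = 49.5 W.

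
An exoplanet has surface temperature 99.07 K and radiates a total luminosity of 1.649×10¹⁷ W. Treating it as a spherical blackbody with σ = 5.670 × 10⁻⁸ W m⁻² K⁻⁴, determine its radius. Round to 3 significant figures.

R ≈ 4.90×10⁷ m

L = 4πR²σT⁴ ⇒ R = √(L/(4πσT⁴)).
σT⁴ = 5.46200 W/m², so R = √(1.649×10¹⁷/(4π×5.46200)) = 4.90×10⁷ m.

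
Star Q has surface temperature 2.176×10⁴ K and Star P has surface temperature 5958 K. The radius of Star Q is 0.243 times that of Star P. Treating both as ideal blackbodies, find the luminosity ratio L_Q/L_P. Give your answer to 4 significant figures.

L ∝ R²T⁴, so L_Q/L_P = (R_Q/R_P)²(T_Q/T_P)⁴ = (0.243)² × (2.176×10⁴/5958)⁴ = 0.059049 × 177.924 = 10.51.

L_Q/L_P ≈ 10.51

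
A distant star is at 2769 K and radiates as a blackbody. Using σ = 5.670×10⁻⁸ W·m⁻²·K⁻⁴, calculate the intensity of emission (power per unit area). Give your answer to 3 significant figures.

Stefan–Boltzmann: I = σT⁴ = 5.670×10⁻⁸ × (2769)⁴ = 3.33×10⁶ W/m².

I ≈ 3.33×10⁶ W/m²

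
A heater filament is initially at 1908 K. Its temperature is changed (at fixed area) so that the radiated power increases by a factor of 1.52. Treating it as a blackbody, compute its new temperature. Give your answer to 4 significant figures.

T₂ ≈ 2119 K

P ∝ T⁴, so T₂/T₁ = (P₂/P₁)^(1/4) = (1.52)^(1/4) = 1.11035.
T₂ = 1908 × 1.11035 = 2119 K.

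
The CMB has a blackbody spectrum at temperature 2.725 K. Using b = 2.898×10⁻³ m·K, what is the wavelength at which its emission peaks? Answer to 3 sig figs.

λ_max ≈ 1.06 mm

Wien's displacement law: λ_max = b/T = (2.898×10⁻³ m·K)/(2.725 K) = 1.063×10⁻³ m.
That is 1.06 mm, in the microwave range.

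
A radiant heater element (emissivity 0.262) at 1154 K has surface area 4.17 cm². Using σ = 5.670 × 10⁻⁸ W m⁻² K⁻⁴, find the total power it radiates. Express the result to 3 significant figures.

P ≈ 11.0 W

Area A = 4.17 cm² = 4.17×10⁻⁴ m².
P = εσAT⁴ = 0.262 × 5.670×10⁻⁸ × 4.17×10⁻⁴ × (1154)⁴ = 11.0 W.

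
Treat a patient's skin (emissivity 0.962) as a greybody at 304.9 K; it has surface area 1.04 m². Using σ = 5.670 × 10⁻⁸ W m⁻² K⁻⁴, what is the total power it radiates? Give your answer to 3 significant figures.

Area A = 1.04 m².
P = εσAT⁴ = 0.962 × 5.670×10⁻⁸ × 1.04 × (304.9)⁴ = 490 W.

P ≈ 490 W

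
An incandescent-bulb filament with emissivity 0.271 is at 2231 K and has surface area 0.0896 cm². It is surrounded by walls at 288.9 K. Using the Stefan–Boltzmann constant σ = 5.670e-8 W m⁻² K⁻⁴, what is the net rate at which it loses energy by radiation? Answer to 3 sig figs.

Area A = 0.0896 cm² = 8.96×10⁻⁶ m².
Net radiated power P_net = εσA(T⁴ − T₀⁴) = 0.271×5.670×10⁻⁸×8.96×10⁻⁶×(2231⁴ − 288.9⁴).
T⁴ − T₀⁴ = 2.47741×10¹³ − 6.96611×10⁹ = 2.47671×10¹³ K⁴, so P_net = 3.41 W.

Net loss ≈ 3.41 W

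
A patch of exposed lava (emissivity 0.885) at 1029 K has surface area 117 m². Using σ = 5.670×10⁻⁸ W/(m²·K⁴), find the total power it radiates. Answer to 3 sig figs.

Area A = 117 m².
P = εσAT⁴ = 0.885 × 5.670×10⁻⁸ × 117 × (1029)⁴ = 6.58×10⁶ W.

P ≈ 6.58×10⁶ W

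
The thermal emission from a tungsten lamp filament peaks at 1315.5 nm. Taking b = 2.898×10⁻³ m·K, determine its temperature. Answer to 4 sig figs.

Wien's law gives T = b/λ_max = (2.898×10⁻³ m·K)/(1.3155×10⁻⁶ m) = 2203 K.

T ≈ 2203 K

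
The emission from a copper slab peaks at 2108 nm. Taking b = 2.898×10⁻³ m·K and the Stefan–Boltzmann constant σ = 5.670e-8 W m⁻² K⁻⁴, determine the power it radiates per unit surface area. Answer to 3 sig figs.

Wien's law: T = b/λ_max = 2.898×10⁻³/2.108×10⁻⁶ = 1374.76 K.
Then I = σT⁴ = 5.670×10⁻⁸×(1374.76)⁴ = 2.03×10⁵ W/m².

I ≈ 2.03×10⁵ W/m²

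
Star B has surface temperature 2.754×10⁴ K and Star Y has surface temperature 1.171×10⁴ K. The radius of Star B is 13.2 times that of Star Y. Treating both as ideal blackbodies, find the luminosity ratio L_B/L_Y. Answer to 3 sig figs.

L ∝ R²T⁴, so L_B/L_Y = (R_B/R_Y)²(T_B/T_Y)⁴ = (13.2)² × (2.754×10⁴/1.171×10⁴)⁴ = 174.24 × 30.5934 = 5.33×10³.

L_B/L_Y ≈ 5.33×10³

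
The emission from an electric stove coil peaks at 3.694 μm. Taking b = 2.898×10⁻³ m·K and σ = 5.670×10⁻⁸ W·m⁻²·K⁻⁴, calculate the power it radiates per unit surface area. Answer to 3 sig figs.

Wien's law: T = b/λ_max = 2.898×10⁻³/3.694×10⁻⁶ = 784.515 K.
Then I = σT⁴ = 5.670×10⁻⁸×(784.515)⁴ = 2.15×10⁴ W/m².

I ≈ 2.15×10⁴ W/m²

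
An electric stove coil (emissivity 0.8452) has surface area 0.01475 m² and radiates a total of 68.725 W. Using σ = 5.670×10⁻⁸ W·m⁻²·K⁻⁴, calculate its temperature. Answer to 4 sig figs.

Area A = 0.01475 m².
P = εσAT⁴ ⇒ T = (P/(εσA))^(1/4) = (68.725/(0.8452×5.670×10⁻⁸×0.01475))^(1/4) = 558.4 K.

T ≈ 558.4 K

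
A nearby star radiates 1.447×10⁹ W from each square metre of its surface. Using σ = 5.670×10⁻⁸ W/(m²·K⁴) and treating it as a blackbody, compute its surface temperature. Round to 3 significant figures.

T ≈ 1.26×10⁴ K

I = σT⁴, so T = (I/σ)^(1/4) = (1.447×10⁹/(5.670×10⁻⁸))^(1/4) = 1.26×10⁴ K.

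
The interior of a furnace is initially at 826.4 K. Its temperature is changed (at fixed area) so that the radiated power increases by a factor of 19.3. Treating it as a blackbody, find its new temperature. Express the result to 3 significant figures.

P ∝ T⁴, so T₂/T₁ = (P₂/P₁)^(1/4) = (19.3)^(1/4) = 2.09599.
T₂ = 826.4 × 2.09599 = 1.73×10³ K.

T₂ ≈ 1.73×10³ K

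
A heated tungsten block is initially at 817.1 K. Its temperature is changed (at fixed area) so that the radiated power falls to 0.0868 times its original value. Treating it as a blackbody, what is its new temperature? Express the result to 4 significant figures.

P ∝ T⁴, so T₂/T₁ = (P₂/P₁)^(1/4) = (0.0868)^(1/4) = 0.542788.
T₂ = 817.1 × 0.542788 = 443.5 K.

T₂ ≈ 443.5 K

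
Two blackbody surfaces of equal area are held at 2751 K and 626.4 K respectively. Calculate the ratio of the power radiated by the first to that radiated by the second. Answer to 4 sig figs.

P₁/P₂ ≈ 372.0

With equal areas, P₁/P₂ = (T₁/T₂)⁴ = (2751/626.4)⁴ = 372.0.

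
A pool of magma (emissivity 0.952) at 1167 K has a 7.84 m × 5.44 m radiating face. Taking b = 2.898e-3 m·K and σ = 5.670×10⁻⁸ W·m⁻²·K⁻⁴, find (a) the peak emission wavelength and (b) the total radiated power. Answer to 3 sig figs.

(a) λ_max = b/T = 2.898×10⁻³/1167 = 2.483×10⁻⁶ m = 2.48 μm.
Area A = 7.84 × 5.44 = 42.6496 m².
(b) P = εσAT⁴ = 0.952×5.670×10⁻⁸×42.6496×(1167)⁴ = 4.27×10⁶ W.

λ_max ≈ 2.48 μm; P ≈ 4.27×10⁶ W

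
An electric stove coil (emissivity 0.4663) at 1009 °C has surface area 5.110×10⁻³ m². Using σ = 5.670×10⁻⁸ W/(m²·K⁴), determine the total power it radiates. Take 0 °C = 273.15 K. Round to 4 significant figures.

T = 1009 °C + 273.15 = 1282.15 K.
Area A = 5.110×10⁻³ m².
P = εσAT⁴ = 0.4663 × 5.670×10⁻⁸ × 5.110×10⁻³ × (1282.15)⁴ = 365.1 W.

P ≈ 365.1 W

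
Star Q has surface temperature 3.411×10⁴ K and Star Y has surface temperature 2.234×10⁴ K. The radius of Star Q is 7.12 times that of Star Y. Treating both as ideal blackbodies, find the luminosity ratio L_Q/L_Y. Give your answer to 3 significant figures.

L_Q/L_Y ≈ 276

L ∝ R²T⁴, so L_Q/L_Y = (R_Q/R_Y)²(T_Q/T_Y)⁴ = (7.12)² × (3.411×10⁴/2.234×10⁴)⁴ = 50.6944 × 5.43493 = 276.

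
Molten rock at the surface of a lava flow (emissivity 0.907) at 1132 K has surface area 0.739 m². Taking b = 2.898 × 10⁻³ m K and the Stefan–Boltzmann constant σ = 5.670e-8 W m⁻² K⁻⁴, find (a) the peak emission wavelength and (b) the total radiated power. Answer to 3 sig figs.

λ_max ≈ 2.56×10³ nm; P ≈ 6.24×10⁴ W

(a) λ_max = b/T = 2.898×10⁻³/1132 = 2.560×10⁻⁶ m = 2.56×10³ nm.
Area A = 0.739 m².
(b) P = εσAT⁴ = 0.907×5.670×10⁻⁸×0.739×(1132)⁴ = 6.24×10⁴ W.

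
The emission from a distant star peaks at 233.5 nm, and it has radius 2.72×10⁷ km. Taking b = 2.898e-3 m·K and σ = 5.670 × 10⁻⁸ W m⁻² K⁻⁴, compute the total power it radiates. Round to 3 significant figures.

P ≈ 1.25×10³¹ W

Wien's law: T = b/λ_max = 2.898×10⁻³/2.335×10⁻⁷ = 12411.1 K.
Surface area A = 4πR² = 4π(2.72×10¹⁰ m)² = 9.29710×10²¹ m².
Then P = σAT⁴ = 5.670×10⁻⁸×9.29710×10²¹×(12411.1)⁴ = 1.25×10³¹ W.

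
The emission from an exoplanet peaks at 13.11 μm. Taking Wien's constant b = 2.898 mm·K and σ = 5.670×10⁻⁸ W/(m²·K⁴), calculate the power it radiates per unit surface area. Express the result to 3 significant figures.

Wien's law: T = b/λ_max = 2.898×10⁻³/1.311×10⁻⁵ = 221.053 K.
Then I = σT⁴ = 5.670×10⁻⁸×(221.053)⁴ = 135 W/m².

I ≈ 135 W/m²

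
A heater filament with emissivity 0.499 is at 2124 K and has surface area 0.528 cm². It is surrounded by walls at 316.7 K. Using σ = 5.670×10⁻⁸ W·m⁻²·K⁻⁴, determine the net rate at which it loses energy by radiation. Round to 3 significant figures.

Net loss ≈ 30.4 W

Area A = 0.528 cm² = 5.28×10⁻⁵ m².
Net radiated power P_net = εσA(T⁴ − T₀⁴) = 0.499×5.670×10⁻⁸×5.28×10⁻⁵×(2124⁴ − 316.7⁴).
T⁴ − T₀⁴ = 2.03525×10¹³ − 1.00599×10¹⁰ = 2.03424×10¹³ K⁴, so P_net = 30.4 W.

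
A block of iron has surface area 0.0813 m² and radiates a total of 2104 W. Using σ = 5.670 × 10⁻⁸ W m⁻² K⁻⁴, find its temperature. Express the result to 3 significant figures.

Area A = 0.0813 m².
P = σAT⁴ ⇒ T = (P/(σA))^(1/4) = (2104/(5.670×10⁻⁸×0.0813))^(1/4) = 822 K.

T ≈ 822 K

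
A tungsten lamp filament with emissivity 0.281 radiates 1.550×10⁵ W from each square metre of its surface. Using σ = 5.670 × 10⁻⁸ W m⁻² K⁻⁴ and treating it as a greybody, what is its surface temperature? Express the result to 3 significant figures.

T ≈ 1.77×10³ K

I = εσT⁴, so T = (I/εσ)^(1/4) = (1.550×10⁵/(0.281×5.670×10⁻⁸))^(1/4) = 1.77×10³ K.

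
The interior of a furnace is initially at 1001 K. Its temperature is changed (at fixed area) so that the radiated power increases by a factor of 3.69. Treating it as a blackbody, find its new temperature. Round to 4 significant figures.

P ∝ T⁴, so T₂/T₁ = (P₂/P₁)^(1/4) = (3.69)^(1/4) = 1.38598.
T₂ = 1001 × 1.38598 = 1387 K.

T₂ ≈ 1387 K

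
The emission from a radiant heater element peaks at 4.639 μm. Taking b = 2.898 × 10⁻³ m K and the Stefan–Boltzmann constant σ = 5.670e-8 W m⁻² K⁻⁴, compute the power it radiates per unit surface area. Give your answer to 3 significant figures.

I ≈ 8.64×10³ W/m²

Wien's law: T = b/λ_max = 2.898×10⁻³/4.639×10⁻⁶ = 624.704 K.
Then I = σT⁴ = 5.670×10⁻⁸×(624.704)⁴ = 8.64×10³ W/m².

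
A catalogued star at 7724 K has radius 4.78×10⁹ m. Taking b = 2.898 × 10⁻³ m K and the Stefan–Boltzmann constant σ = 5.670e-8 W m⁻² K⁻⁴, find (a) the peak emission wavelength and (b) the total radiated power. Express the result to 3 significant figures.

(a) λ_max = b/T = 2.898×10⁻³/7724 = 3.752×10⁻⁷ m = 0.375 μm.
Surface area A = 4πR² = 4π(4.78×10⁹ m)² = 2.87121×10²⁰ m².
(b) P = σAT⁴ = 5.670×10⁻⁸×2.87121×10²⁰×(7724)⁴ = 5.79×10²⁸ W.

λ_max ≈ 0.375 μm; P ≈ 5.79×10²⁸ W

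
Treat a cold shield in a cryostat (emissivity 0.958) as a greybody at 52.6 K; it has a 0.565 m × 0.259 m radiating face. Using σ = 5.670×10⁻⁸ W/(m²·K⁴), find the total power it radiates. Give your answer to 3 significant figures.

P ≈ 0.0608 W

Area A = 0.565 × 0.259 = 0.146335 m².
P = εσAT⁴ = 0.958 × 5.670×10⁻⁸ × 0.146335 × (52.6)⁴ = 0.0608 W.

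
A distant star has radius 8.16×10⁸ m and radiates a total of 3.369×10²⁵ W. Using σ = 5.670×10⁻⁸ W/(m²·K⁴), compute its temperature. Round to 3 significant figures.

T ≈ 2.90×10³ K

Surface area A = 4πR² = 4π(8.16×10⁸ m)² = 8.36739×10¹⁸ m².
P = σAT⁴ ⇒ T = (P/(σA))^(1/4) = (3.369×10²⁵/(5.670×10⁻⁸×8.36739×10¹⁸))^(1/4) = 2.90×10³ K.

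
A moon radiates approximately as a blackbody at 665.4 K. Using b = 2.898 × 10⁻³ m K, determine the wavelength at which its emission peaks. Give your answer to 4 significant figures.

Wien's displacement law: λ_max = b/T = (2.898×10⁻³ m·K)/(665.4 K) = 4.3553×10⁻⁶ m.
That is 4.355 μm, in the infrared range.

λ_max ≈ 4.355 μm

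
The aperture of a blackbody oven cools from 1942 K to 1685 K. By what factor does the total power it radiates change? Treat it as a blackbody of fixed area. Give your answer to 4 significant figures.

P ∝ T⁴, so P₂/P₁ = (T₂/T₁)⁴ = (1685/1942)⁴ = (0.867662)⁴ = 0.5668.

P₂/P₁ ≈ 0.5668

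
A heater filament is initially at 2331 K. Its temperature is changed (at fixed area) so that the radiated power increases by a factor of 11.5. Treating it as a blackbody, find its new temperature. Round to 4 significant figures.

P ∝ T⁴, so T₂/T₁ = (P₂/P₁)^(1/4) = (11.5)^(1/4) = 1.84151.
T₂ = 2331 × 1.84151 = 4293 K.

T₂ ≈ 4293 K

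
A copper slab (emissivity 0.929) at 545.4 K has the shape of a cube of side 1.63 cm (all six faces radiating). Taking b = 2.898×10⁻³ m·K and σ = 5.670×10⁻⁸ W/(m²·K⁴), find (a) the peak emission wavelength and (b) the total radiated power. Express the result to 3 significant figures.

λ_max ≈ 5.31 μm; P ≈ 7.43 W

(a) λ_max = b/T = 2.898×10⁻³/545.4 = 5.314×10⁻⁶ m = 5.31 μm.
Area A = 6s² = 6×(0.0163 m)² = 1.59414×10⁻³ m².
(b) P = εσAT⁴ = 0.929×5.670×10⁻⁸×1.59414×10⁻³×(545.4)⁴ = 7.43 W.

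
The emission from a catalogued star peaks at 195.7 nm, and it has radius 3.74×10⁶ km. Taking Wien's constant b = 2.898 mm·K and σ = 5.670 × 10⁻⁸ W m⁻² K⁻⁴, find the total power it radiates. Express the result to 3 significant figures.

Wien's law: T = b/λ_max = 2.898×10⁻³/1.957×10⁻⁷ = 14808.4 K.
Surface area A = 4πR² = 4π(3.74×10⁹ m)² = 1.75773×10²⁰ m².
Then P = σAT⁴ = 5.670×10⁻⁸×1.75773×10²⁰×(14808.4)⁴ = 4.79×10²⁹ W.

P ≈ 4.79×10²⁹ W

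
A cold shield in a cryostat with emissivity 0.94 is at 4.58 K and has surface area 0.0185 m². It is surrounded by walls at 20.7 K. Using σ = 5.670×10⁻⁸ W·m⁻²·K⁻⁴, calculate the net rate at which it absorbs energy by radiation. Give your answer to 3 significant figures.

Area A = 0.0185 m².
Net radiated power P_net = εσA(T⁴ − T₀⁴) = 0.94×5.670×10⁻⁸×0.0185×(4.58⁴ − 20.7⁴).
T⁴ − T₀⁴ = 440.009 − 1.83604×10⁵ = -1.83164×10⁵ K⁴, so P_net = -1.81×10⁻⁴ W — negative, meaning a net gain of 1.81×10⁻⁴ W.

Net gain ≈ 1.81×10⁻⁴ W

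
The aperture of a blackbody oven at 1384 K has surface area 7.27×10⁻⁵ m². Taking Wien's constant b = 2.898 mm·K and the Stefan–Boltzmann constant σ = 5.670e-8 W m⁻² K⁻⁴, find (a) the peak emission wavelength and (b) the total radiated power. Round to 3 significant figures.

λ_max ≈ 2.09×10³ nm; P ≈ 15.1 W

(a) λ_max = b/T = 2.898×10⁻³/1384 = 2.094×10⁻⁶ m = 2.09×10³ nm.
Area A = 7.27×10⁻⁵ m².
(b) P = σAT⁴ = 5.670×10⁻⁸×7.27×10⁻⁵×(1384)⁴ = 15.1 W.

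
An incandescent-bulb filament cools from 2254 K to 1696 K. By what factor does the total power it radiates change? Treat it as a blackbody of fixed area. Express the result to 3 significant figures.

P ∝ T⁴, so P₂/P₁ = (T₂/T₁)⁴ = (1696/2254)⁴ = (0.752440)⁴ = 0.321.

P₂/P₁ ≈ 0.321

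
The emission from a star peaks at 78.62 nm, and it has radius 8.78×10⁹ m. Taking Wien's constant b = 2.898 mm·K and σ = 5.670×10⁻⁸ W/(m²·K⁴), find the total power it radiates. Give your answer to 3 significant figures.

Wien's law: T = b/λ_max = 2.898×10⁻³/7.862×10⁻⁸ = 36860.8 K.
Surface area A = 4πR² = 4π(8.78×10⁹ m)² = 9.68721×10²⁰ m².
Then P = σAT⁴ = 5.670×10⁻⁸×9.68721×10²⁰×(36860.8)⁴ = 1.01×10³² W.

P ≈ 1.01×10³² W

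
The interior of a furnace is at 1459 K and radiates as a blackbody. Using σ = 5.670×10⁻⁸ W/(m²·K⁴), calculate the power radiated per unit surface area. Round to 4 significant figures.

I ≈ 2.569×10⁵ W/m²

Stefan–Boltzmann: I = σT⁴ = 5.670×10⁻⁸ × (1459)⁴ = 2.569×10⁵ W/m².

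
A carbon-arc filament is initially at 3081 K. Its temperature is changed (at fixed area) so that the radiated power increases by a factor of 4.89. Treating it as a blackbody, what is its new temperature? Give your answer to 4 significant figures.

P ∝ T⁴, so T₂/T₁ = (P₂/P₁)^(1/4) = (4.89)^(1/4) = 1.48706.
T₂ = 3081 × 1.48706 = 4582 K.

T₂ ≈ 4582 K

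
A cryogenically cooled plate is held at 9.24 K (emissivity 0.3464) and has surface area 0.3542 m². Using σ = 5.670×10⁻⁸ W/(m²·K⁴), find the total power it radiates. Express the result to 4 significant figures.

Area A = 0.3542 m².
P = εσAT⁴ = 0.3464 × 5.670×10⁻⁸ × 0.3542 × (9.24)⁴ = 5.071×10⁻⁵ W.

P ≈ 5.071×10⁻⁵ W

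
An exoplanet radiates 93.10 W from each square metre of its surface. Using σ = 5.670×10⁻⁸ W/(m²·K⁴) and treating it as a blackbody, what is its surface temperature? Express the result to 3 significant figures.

T ≈ 201 K

I = σT⁴, so T = (I/σ)^(1/4) = (93.10/(5.670×10⁻⁸))^(1/4) = 201 K.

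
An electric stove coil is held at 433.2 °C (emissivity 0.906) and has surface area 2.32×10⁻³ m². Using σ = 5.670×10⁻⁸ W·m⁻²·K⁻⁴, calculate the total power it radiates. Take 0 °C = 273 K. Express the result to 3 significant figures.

T = 433.2 °C + 273 = 706.2 K.
Area A = 2.32×10⁻³ m².
P = εσAT⁴ = 0.906 × 5.670×10⁻⁸ × 2.32×10⁻³ × (706.2)⁴ = 29.6 W.

P ≈ 29.6 W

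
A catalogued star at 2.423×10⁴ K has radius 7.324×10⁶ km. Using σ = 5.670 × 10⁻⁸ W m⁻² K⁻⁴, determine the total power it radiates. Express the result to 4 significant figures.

P ≈ 1.317×10³¹ W

Surface area A = 4πR² = 4π(7.324×10⁹ m)² = 6.74072×10²⁰ m².
P = σAT⁴ = 5.670×10⁻⁸ × 6.74072×10²⁰ × (2.423×10⁴)⁴ = 1.317×10³¹ W.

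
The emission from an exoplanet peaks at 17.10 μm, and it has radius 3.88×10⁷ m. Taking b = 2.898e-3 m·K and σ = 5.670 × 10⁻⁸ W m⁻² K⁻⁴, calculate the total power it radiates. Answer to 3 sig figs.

Wien's law: T = b/λ_max = 2.898×10⁻³/1.710×10⁻⁵ = 169.474 K.
Surface area A = 4πR² = 4π(3.88×10⁷ m)² = 1.89179×10¹⁶ m².
Then P = σAT⁴ = 5.670×10⁻⁸×1.89179×10¹⁶×(169.474)⁴ = 8.85×10¹⁷ W.

P ≈ 8.85×10¹⁷ W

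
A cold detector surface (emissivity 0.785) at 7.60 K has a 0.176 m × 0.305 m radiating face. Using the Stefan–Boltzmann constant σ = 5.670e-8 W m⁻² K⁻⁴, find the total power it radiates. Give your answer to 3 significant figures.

Area A = 0.176 × 0.305 = 0.05368 m².
P = εσAT⁴ = 0.785 × 5.670×10⁻⁸ × 0.05368 × (7.60)⁴ = 7.97×10⁻⁶ W.

P ≈ 7.97×10⁻⁶ W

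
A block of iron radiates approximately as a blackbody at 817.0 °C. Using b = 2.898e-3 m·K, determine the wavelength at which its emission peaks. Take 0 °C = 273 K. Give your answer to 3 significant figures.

T = 817.0 °C + 273 = 1090.0 K.
Wien's displacement law: λ_max = b/T = (2.898×10⁻³ m·K)/(1090.0 K) = 2.659×10⁻⁶ m.
That is 2.66 μm, in the infrared range.

λ_max ≈ 2.66 μm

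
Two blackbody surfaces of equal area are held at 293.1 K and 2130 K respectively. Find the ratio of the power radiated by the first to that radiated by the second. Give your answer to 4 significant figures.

P₁/P₂ ≈ 3.585×10⁻⁴

With equal areas, P₁/P₂ = (T₁/T₂)⁴ = (293.1/2130)⁴ = 3.585×10⁻⁴.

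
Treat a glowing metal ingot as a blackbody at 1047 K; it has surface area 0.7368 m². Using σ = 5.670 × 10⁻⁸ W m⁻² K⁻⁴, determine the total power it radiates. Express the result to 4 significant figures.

Area A = 0.7368 m².
P = σAT⁴ = 5.670×10⁻⁸ × 0.7368 × (1047)⁴ = 5.020×10⁴ W.

P ≈ 5.020×10⁴ W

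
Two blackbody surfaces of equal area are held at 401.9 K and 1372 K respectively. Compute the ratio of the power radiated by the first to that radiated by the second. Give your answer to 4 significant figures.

P₁/P₂ ≈ 7.363×10⁻³

With equal areas, P₁/P₂ = (T₁/T₂)⁴ = (401.9/1372)⁴ = 7.363×10⁻³.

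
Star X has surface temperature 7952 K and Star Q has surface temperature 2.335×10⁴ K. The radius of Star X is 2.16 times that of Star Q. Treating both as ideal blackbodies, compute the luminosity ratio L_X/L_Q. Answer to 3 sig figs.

L ∝ R²T⁴, so L_X/L_Q = (R_X/R_Q)²(T_X/T_Q)⁴ = (2.16)² × (7952/2.335×10⁴)⁴ = 4.6656 × 0.0134511 = 0.0628.

L_X/L_Q ≈ 0.0628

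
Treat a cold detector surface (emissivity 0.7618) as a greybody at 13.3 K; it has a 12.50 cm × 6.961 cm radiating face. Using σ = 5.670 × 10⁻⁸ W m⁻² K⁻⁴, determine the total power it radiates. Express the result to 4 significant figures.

Area A = 0.1250 × 0.06961 = 8.70125×10⁻³ m².
P = εσAT⁴ = 0.7618 × 5.670×10⁻⁸ × 8.70125×10⁻³ × (13.3)⁴ = 1.176×10⁻⁵ W.

P ≈ 1.176×10⁻⁵ W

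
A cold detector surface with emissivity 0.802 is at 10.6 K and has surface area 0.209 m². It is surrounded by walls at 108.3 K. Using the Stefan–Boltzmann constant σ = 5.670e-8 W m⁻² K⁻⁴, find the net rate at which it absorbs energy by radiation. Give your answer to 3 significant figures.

Net gain ≈ 1.31 W

Area A = 0.209 m².
Net radiated power P_net = εσA(T⁴ − T₀⁴) = 0.802×5.670×10⁻⁸×0.209×(10.6⁴ − 108.3⁴).
T⁴ − T₀⁴ = 12624.8 − 1.37567×10⁸ = -1.37554×10⁸ K⁴, so P_net = -1.31 W — negative, meaning a net gain of 1.31 W.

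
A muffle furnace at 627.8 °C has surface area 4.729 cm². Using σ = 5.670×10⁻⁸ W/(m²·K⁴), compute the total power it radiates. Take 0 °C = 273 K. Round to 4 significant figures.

T = 627.8 °C + 273 = 900.8 K.
Area A = 4.729 cm² = 4.729×10⁻⁴ m².
P = σAT⁴ = 5.670×10⁻⁸ × 4.729×10⁻⁴ × (900.8)⁴ = 17.65 W.

P ≈ 17.65 W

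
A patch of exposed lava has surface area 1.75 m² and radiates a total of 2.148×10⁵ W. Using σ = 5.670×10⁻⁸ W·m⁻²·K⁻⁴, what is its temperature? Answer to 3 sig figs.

Area A = 1.75 m².
P = σAT⁴ ⇒ T = (P/(σA))^(1/4) = (2.148×10⁵/(5.670×10⁻⁸×1.75))^(1/4) = 1.21×10³ K.

T ≈ 1.21×10³ K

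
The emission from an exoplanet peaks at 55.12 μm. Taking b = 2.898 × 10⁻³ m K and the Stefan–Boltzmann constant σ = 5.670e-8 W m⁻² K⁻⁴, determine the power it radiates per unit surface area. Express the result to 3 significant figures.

I ≈ 0.433 W/m²

Wien's law: T = b/λ_max = 2.898×10⁻³/5.512×10⁻⁵ = 52.5762 K.
Then I = σT⁴ = 5.670×10⁻⁸×(52.5762)⁴ = 0.433 W/m².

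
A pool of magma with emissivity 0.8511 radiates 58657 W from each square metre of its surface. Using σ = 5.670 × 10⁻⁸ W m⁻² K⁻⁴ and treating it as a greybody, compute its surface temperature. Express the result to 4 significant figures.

T ≈ 1050 K

I = εσT⁴, so T = (I/εσ)^(1/4) = (58657/(0.8511×5.670×10⁻⁸))^(1/4) = 1050 K.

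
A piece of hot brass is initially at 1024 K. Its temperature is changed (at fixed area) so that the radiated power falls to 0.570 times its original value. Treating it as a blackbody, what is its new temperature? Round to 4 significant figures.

P ∝ T⁴, so T₂/T₁ = (P₂/P₁)^(1/4) = (0.570)^(1/4) = 0.868898.
T₂ = 1024 × 0.868898 = 889.8 K.

T₂ ≈ 889.8 K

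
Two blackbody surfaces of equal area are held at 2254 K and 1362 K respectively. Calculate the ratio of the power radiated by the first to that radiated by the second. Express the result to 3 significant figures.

P₁/P₂ ≈ 7.50

With equal areas, P₁/P₂ = (T₁/T₂)⁴ = (2254/1362)⁴ = 7.50.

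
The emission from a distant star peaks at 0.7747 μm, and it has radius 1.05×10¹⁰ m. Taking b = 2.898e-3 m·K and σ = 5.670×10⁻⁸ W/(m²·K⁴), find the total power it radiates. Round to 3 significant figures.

P ≈ 1.54×10²⁸ W

Wien's law: T = b/λ_max = 2.898×10⁻³/7.747×10⁻⁷ = 3740.80 K.
Surface area A = 4πR² = 4π(1.05×10¹⁰ m)² = 1.38544×10²¹ m².
Then P = σAT⁴ = 5.670×10⁻⁸×1.38544×10²¹×(3740.80)⁴ = 1.54×10²⁸ W.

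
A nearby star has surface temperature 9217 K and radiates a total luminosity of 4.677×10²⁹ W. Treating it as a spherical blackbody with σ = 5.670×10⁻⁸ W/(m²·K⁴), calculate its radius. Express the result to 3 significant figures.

L = 4πR²σT⁴ ⇒ R = √(L/(4πσT⁴)).
σT⁴ = 4.09205×10⁸ W/m², so R = √(4.677×10²⁹/(4π×4.09205×10⁸)) = 9.54×10⁹ m.

R ≈ 9.54×10⁹ m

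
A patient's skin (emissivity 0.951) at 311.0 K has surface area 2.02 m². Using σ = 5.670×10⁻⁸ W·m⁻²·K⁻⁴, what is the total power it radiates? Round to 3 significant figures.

Area A = 2.02 m².
P = εσAT⁴ = 0.951 × 5.670×10⁻⁸ × 2.02 × (311.0)⁴ = 1.02×10³ W.

P ≈ 1.02×10³ W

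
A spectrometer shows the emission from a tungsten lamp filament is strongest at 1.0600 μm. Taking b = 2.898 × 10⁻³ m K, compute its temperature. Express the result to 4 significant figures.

T ≈ 2734 K

Wien's law gives T = b/λ_max = (2.898×10⁻³ m·K)/(1.0600×10⁻⁶ m) = 2734 K.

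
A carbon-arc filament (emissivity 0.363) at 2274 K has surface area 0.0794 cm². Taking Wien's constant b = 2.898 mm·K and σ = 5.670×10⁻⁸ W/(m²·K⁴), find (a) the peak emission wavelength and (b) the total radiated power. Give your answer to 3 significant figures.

λ_max ≈ 1.27 μm; P ≈ 4.37 W

(a) λ_max = b/T = 2.898×10⁻³/2274 = 1.274×10⁻⁶ m = 1.27 μm.
Area A = 0.0794 cm² = 7.94×10⁻⁶ m².
(b) P = εσAT⁴ = 0.363×5.670×10⁻⁸×7.94×10⁻⁶×(2274)⁴ = 4.37 W.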